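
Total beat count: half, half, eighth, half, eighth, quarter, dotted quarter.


Reasoning:
Beat values:
  half = 2 beats
  half = 2 beats
  eighth = 0.5 beats
  half = 2 beats
  eighth = 0.5 beats
  quarter = 1 beat
  dotted quarter = 1.5 beats
Sum = 2 + 2 + 0.5 + 2 + 0.5 + 1 + 1.5
= 9.5 beats


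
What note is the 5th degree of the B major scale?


Step by step:
Major scale pattern: W-W-H-W-W-W-H (2-2-1-2-2-2-1 semitones)
Starting from B:
  B + 2 semitones → C#
  C# + 2 semitones → D#
  D# + 1 semitone → E
  E + 2 semitones → F#
  F# + 2 semitones → G#
  G# + 2 semitones → A#
  A# + 1 semitone → B
Scale: B C# D# E F# G# A#
Degree 5 = F#


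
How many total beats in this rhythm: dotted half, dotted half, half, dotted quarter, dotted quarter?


Let's work it out.
Beat values:
  dotted half = 3 beats
  dotted half = 3 beats
  half = 2 beats
  dotted quarter = 1.5 beats
  dotted quarter = 1.5 beats
Sum = 3 + 3 + 2 + 1.5 + 1.5
= 11 beats


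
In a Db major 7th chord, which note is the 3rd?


Major 7th chord = root + major 3rd + perfect 5th + major 7th
Seventh chords stack in thirds, so the letter names are D-F-A-C
Root: Db
Major 3rd above Db: F
Perfect 5th above Db: Ab
Major 7th above Db: C
The 3rd = F


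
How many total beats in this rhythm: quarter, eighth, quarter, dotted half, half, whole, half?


Beat values:
  quarter = 1 beat
  eighth = 0.5 beats
  quarter = 1 beat
  dotted half = 3 beats
  half = 2 beats
  whole = 4 beats
  half = 2 beats
Sum = 1 + 0.5 + 1 + 3 + 2 + 4 + 2
= 13.5 beats


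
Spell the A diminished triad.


Working:
Diminished triad = root + minor 3rd (3 semitones) + diminished 5th (6 semitones)
A triad on A stacks thirds, so the chord tones use letter names A-C-E
Root: A
Minor 3rd above A: C
Diminished 5th above A: Eb
Chord = A C Eb


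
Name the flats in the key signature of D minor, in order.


Reasoning:
Flat minor keys: A(0), D(1), G(2), C(3), F(4), Bb(5), Eb(6), Ab(7)
D minor has 1 flat
Order of flats: Bb Eb Ab Db Gb Cb Fb → first 1: Bb
= Bb


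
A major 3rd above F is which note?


Solution.
A 3rd spans 3 letter names, so from F we land on A
A major 3rd = 4 semitones above F
Spell A at that pitch: A
= A


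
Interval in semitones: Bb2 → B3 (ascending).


Reasoning:
Absolute semitone position = octave×12 + chromatic position
Bb2: 2×12 + 10 = 34
B3: 3×12 + 11 = 47
Difference = 47 - 34 = 13
= 13 semitones


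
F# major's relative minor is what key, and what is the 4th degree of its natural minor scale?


Let's work it out.
The relative minor shares the major's key signature and starts on its 6th degree
6th degree = a major 6th above the tonic; a major 6th above F# is D#
→ relative minor of F# major is D# minor
D# natural minor scale: D# E# F# G# A# B C#
= D# minor; 4th degree = G#


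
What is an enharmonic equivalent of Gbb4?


Enharmonic notes sound the same pitch but are spelled with different letter names
Gbb and F name the same pitch class
= F4


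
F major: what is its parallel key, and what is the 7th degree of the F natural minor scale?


Parallel keys share the same tonic but differ in mode
F major → parallel is F minor
F natural minor scale: F G Ab Bb C Db Eb
= F minor; 7th degree = Eb


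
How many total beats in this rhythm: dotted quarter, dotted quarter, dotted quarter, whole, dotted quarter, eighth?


Beat values:
  dotted quarter = 1.5 beats
  dotted quarter = 1.5 beats
  dotted quarter = 1.5 beats
  whole = 4 beats
  dotted quarter = 1.5 beats
  eighth = 0.5 beats
Sum = 1.5 + 1.5 + 1.5 + 4 + 1.5 + 0.5
= 10.5 beats


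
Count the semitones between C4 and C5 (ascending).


Step by step:
Absolute semitone position = octave×12 + chromatic position
C4: 4×12 + 0 = 48
C5: 5×12 + 0 = 60
Difference = 60 - 48 = 12
= 12 semitones


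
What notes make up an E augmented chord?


Augmented triad = root + major 3rd (4 semitones) + augmented 5th (8 semitones)
A triad on E stacks thirds, so the chord tones use letter names E-G-B
Root: E
Major 3rd above E: G#
Augmented 5th above E: B#
Chord = E G# B#


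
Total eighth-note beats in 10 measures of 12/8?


Working:
Time signature 12/8: the bottom number 8 means the eighth note gets one count
The top number 12 means 12 eighth-note beats per measure
Total = 12 × 10 measures
= 120 eighth-note beats


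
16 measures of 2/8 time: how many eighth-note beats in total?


Working:
Time signature 2/8: the bottom number 8 means the eighth note gets one count
The top number 2 means 2 eighth-note beats per measure
Total = 2 × 16 measures
= 32 eighth-note beats


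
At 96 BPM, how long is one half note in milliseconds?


Solution.
One quarter-note beat = 60000 / BPM = 60000 / 96 ms
Half note = 2 × quarter note
Duration = 2 × 60000 / 96 = 120000 / 96
= 1250.0 ms


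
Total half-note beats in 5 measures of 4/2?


Solution.
Time signature 4/2: the bottom number 2 means the half note gets one count
The top number 4 means 4 half-note beats per measure
Total = 4 × 5 measures
= 20 half-note beats


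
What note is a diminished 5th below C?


Let's work it out.
A 5th spans 5 letter names, so from C we land on F
A diminished 5th = 6 semitones below C
Spell F at that pitch: F#
= F#


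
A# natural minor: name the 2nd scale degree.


Let's work it out.
Natural minor scale pattern: W-H-W-W-H-W-W (2-1-2-2-1-2-2 semitones)
Starting from A#:
  A# + 2 semitones → B#
  B# + 1 semitone → C#
  C# + 2 semitones → D#
  D# + 2 semitones → E#
  E# + 1 semitone → F#
  F# + 2 semitones → G#
  G# + 2 semitones → A#
Scale: A# B# C# D# E# F# G#
Degree 2 = B#


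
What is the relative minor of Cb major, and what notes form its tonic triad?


The relative minor shares the major's key signature and starts on its 6th degree
6th degree = a major 6th above the tonic; a major 6th above Cb is Ab
→ relative minor of Cb major is Ab minor
Tonic triad of Ab minor = root + minor 3rd + perfect 5th = Ab Cb Eb
= Ab minor; triad = Ab Cb Eb


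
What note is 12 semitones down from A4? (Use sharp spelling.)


Reasoning:
A4: chromatic position 9 in octave 4 → absolute = 4×12 + 9 = 57
Transpose down 12: 57 - 12 = 45
45 = 3×12 + 9 → A in octave 3
Result = A3


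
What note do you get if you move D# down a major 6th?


Working:
major 6th: 6 letter names, 9 semitones
Letter: D - 5 → F
Pitch: D# - 9 semitones, spelled as an F → F#
= F#


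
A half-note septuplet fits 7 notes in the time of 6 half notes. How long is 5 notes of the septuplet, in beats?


Reasoning:
Septuplet: 7 notes occupy the space of 6 half notes
Space = 6 × 2 = 12 beats
Each septuplet note = 12 / 7 = 12/7 beats
5 notes = 5 × 12/7 = 60/7
= 60/7 beats


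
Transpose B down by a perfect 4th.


Working:
perfect 4th: 4 letter names, 5 semitones
Letter: B - 3 → F
Pitch: B - 5 semitones, spelled as an F → F#
= F#


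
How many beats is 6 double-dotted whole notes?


Solution.
Base whole note = 4 beats
Dot 1 adds half the previous value: +2
Dot 2 adds half the previous value: +1
One double-dotted whole = 4 + 2 + 1 = 7
6 of them = 6 × 7 = 42
= 42 beats


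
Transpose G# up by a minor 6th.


Step by step:
minor 6th: 6 letter names, 8 semitones
Letter: G + 5 → E
Pitch: G# + 8 semitones, spelled as an E → E
= E


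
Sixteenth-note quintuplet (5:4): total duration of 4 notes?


Working:
Quintuplet: 5 notes occupy the space of 4 sixteenth notes
Space = 4 × 1/4 = 1 beat
Each quintuplet note = 1 / 5 = 1/5 beats
4 notes = 4 × 1/5 = 4/5
= 4/5 beats


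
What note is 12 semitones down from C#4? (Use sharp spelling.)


Let's work it out.
C#4: chromatic position 1 in octave 4 → absolute = 4×12 + 1 = 49
Transpose down 12: 49 - 12 = 37
37 = 3×12 + 1 → C# in octave 3
Result = C#3


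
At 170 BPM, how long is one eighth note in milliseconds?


Reasoning:
One quarter-note beat = 60000 / BPM = 60000 / 170 ms
Eighth note = 1/2 × quarter note
Duration = 1/2 × 60000 / 170 = 30000 / 170
= 176.5 ms


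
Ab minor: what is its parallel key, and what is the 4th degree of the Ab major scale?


Parallel keys share the same tonic but differ in mode
Ab minor → parallel is Ab major
Ab major scale: Ab Bb C Db Eb F G
= Ab major; 4th degree = Db


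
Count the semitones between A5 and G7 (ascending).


Absolute semitone position = octave×12 + chromatic position
A5: 5×12 + 9 = 69
G7: 7×12 + 7 = 91
Difference = 91 - 69 = 22
= 22 semitones


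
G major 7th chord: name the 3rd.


Step by step:
Major 7th chord = root + major 3rd + perfect 5th + major 7th
Seventh chords stack in thirds, so the letter names are G-B-D-F
Root: G
Major 3rd above G: B
Perfect 5th above G: D
Major 7th above G: F#
The 3rd = B


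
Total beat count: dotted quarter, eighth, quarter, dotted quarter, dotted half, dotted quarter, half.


Reasoning:
Beat values:
  dotted quarter = 1.5 beats
  eighth = 0.5 beats
  quarter = 1 beat
  dotted quarter = 1.5 beats
  dotted half = 3 beats
  dotted quarter = 1.5 beats
  half = 2 beats
Sum = 1.5 + 0.5 + 1 + 1.5 + 3 + 1.5 + 2
= 11 beats


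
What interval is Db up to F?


Solution.
Letter names: D → F spans 3 letter names → a 3rd
Semitones: Db → F = 4 half-steps
A 3rd of 4 semitones is a major 3rd
= major 3rd


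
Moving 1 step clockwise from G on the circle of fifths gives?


Working:
Each clockwise step on the circle of fifths moves up a perfect 5th
From G: G → D
= D


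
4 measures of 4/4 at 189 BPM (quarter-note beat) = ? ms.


Solution.
Quarter-note beat duration = 60000 / 189 ms
Beats per measure (4/4) = 4
One measure = 4 × 60000 / 189 = 240000 / 189 ms
4 measures = 4 × 240000 / 189 = 960000 / 189
= 5079.4 ms


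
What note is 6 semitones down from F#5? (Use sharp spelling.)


Working:
F#5: chromatic position 6 in octave 5 → absolute = 5×12 + 6 = 66
Transpose down 6: 66 - 6 = 60
60 = 5×12 + 0 → C in octave 5
Result = C5


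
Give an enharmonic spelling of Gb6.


Reasoning:
Enharmonic notes sound the same pitch but are spelled with different letter names
Gb and F# name the same pitch class
= F#6


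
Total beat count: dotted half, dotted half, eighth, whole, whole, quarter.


Solution.
Beat values:
  dotted half = 3 beats
  dotted half = 3 beats
  eighth = 0.5 beats
  whole = 4 beats
  whole = 4 beats
  quarter = 1 beat
Sum = 3 + 3 + 0.5 + 4 + 4 + 1
= 15.5 beats


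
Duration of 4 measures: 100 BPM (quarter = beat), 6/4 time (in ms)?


Quarter-note beat duration = 60000 / 100 ms
Beats per measure (6/4) = 6
One measure = 6 × 60000 / 100 = 360000 / 100 ms
4 measures = 4 × 360000 / 100 = 1440000 / 100
= 14400.0 ms


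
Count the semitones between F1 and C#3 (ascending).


Reasoning:
Absolute semitone position = octave×12 + chromatic position
F1: 1×12 + 5 = 17
C#3: 3×12 + 1 = 37
Difference = 37 - 17 = 20
= 20 semitones


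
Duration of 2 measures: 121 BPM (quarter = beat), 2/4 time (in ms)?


Step by step:
Quarter-note beat duration = 60000 / 121 ms
Beats per measure (2/4) = 2
One measure = 2 × 60000 / 121 = 120000 / 121 ms
2 measures = 2 × 120000 / 121 = 240000 / 121
= 1983.5 ms


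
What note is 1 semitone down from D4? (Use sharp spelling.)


D4: chromatic position 2 in octave 4 → absolute = 4×12 + 2 = 50
Transpose down 1: 50 - 1 = 49
49 = 4×12 + 1 → C# in octave 4
Result = C#4


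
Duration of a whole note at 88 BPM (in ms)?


One quarter-note beat = 60000 / BPM = 60000 / 88 ms
Whole note = 4 × quarter note
Duration = 4 × 60000 / 88 = 240000 / 88
= 2727.3 ms


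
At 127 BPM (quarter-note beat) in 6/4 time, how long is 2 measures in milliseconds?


Quarter-note beat duration = 60000 / 127 ms
Beats per measure (6/4) = 6
One measure = 6 × 60000 / 127 = 360000 / 127 ms
2 measures = 2 × 360000 / 127 = 720000 / 127
= 5669.3 ms


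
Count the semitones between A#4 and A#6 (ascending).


Let's work it out.
Absolute semitone position = octave×12 + chromatic position
A#4: 4×12 + 10 = 58
A#6: 6×12 + 10 = 82
Difference = 82 - 58 = 24
= 24 semitones


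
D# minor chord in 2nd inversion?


Reasoning:
Root position: D# F# A#
2nd inversion: move root and 3rd up an octave
Bass note: A#
Notes (bottom to top) = A# D# F#


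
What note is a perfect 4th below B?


A 4th spans 4 letter names, so from B we land on F
A perfect 4th = 5 semitones below B
Spell F at that pitch: F#
= F#


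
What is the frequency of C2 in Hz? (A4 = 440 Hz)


f = 440 × 2^(n/12) where n = semitones from A4
C2: -33 semitones from A4
f = 440 × 2^(-33/12)
f = 65.41 Hz


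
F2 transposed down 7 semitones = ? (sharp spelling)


Step by step:
F2: chromatic position 5 in octave 2 → absolute = 2×12 + 5 = 29
Transpose down 7: 29 - 7 = 22
22 = 1×12 + 10 → A# in octave 1
Result = A#1


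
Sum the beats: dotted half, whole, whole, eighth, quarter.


Step by step:
Beat values:
  dotted half = 3 beats
  whole = 4 beats
  whole = 4 beats
  eighth = 0.5 beats
  quarter = 1 beat
Sum = 3 + 4 + 4 + 0.5 + 1
= 12.5 beats


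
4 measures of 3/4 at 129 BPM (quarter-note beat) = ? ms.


Solution.
Quarter-note beat duration = 60000 / 129 ms
Beats per measure (3/4) = 3
One measure = 3 × 60000 / 129 = 180000 / 129 ms
4 measures = 4 × 180000 / 129 = 720000 / 129
= 5581.4 ms


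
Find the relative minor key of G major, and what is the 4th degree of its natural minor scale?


Working:
The relative minor shares the major's key signature and starts on its 6th degree
6th degree = a major 6th above the tonic; a major 6th above G is E
→ relative minor of G major is E minor
E natural minor scale: E F# G A B C D
= E minor; 4th degree = A


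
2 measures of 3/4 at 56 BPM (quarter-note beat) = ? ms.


Working:
Quarter-note beat duration = 60000 / 56 ms
Beats per measure (3/4) = 3
One measure = 3 × 60000 / 56 = 180000 / 56 ms
2 measures = 2 × 180000 / 56 = 360000 / 56
= 6428.6 ms


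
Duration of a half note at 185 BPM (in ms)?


Step by step:
One quarter-note beat = 60000 / BPM = 60000 / 185 ms
Half note = 2 × quarter note
Duration = 2 × 60000 / 185 = 120000 / 185
= 648.6 ms


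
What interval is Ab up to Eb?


Reasoning:
Letter names: A → E spans 5 letter names → a 5th
Semitones: Ab → Eb = 7 half-steps
A 5th of 7 semitones is a perfect 5th
= perfect 5th


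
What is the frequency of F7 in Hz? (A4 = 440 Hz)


Working:
f = 440 × 2^(n/12) where n = semitones from A4
F7: 32 semitones from A4
f = 440 × 2^(32/12)
f = 2793.83 Hz


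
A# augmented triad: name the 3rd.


Augmented triad = root + major 3rd (4 semitones) + augmented 5th (8 semitones)
A triad on A# stacks thirds, so the chord tones use letter names A-C-E
Root: A#
Major 3rd above A#: C##
Augmented 5th above A#: E##
The 3rd = C##


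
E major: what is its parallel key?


Reasoning:
Parallel keys share the same tonic but differ in mode
E major → parallel is E minor
= E minor


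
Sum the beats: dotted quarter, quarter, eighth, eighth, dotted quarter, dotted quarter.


Beat values:
  dotted quarter = 1.5 beats
  quarter = 1 beat
  eighth = 0.5 beats
  eighth = 0.5 beats
  dotted quarter = 1.5 beats
  dotted quarter = 1.5 beats
Sum = 1.5 + 1 + 0.5 + 0.5 + 1.5 + 1.5
= 6.5 beats


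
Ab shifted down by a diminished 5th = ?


Let's work it out.
diminished 5th: 5 letter names, 6 semitones
Letter: A - 4 → D
Pitch: Ab - 6 semitones, spelled as a D → D
= D


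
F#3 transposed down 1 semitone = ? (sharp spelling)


Reasoning:
F#3: chromatic position 6 in octave 3 → absolute = 3×12 + 6 = 42
Transpose down 1: 42 - 1 = 41
41 = 3×12 + 5 → F in octave 3
Result = F3


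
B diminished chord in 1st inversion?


Step by step:
Root position: B D F
1st inversion: move root up an octave
Bass note: D
Notes (bottom to top) = D F B


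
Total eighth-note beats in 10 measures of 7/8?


Reasoning:
Time signature 7/8: the bottom number 8 means the eighth note gets one count
The top number 7 means 7 eighth-note beats per measure
Total = 7 × 10 measures
= 70 eighth-note beats


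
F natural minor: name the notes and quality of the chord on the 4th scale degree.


Working:
F natural minor scale: F G Ab Bb C Db Eb
Diatonic triad on degree 4 stacks scale notes 4, 6, 1: Bb Db F
Bb→Db = 3 semitones; Bb→F = 7 semitones → minor triad
= Bb Db F (minor)


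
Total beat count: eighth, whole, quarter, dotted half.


Beat values:
  eighth = 0.5 beats
  whole = 4 beats
  quarter = 1 beat
  dotted half = 3 beats
Sum = 0.5 + 4 + 1 + 3
= 8.5 beats


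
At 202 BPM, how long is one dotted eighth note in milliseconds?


Solution.
One quarter-note beat = 60000 / BPM = 60000 / 202 ms
Dotted eighth note = 3/4 × quarter note
Duration = 3/4 × 60000 / 202 = 45000 / 202
= 222.8 ms


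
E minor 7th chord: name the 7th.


Working:
Minor 7th chord = root + minor 3rd + perfect 5th + minor 7th
Seventh chords stack in thirds, so the letter names are E-G-B-D
Root: E
Minor 3rd above E: G
Perfect 5th above E: B
Minor 7th above E: D
The 7th = D


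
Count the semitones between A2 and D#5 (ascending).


Step by step:
Absolute semitone position = octave×12 + chromatic position
A2: 2×12 + 9 = 33
D#5: 5×12 + 3 = 63
Difference = 63 - 33 = 30
= 30 semitones


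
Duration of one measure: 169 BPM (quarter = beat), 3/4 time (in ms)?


Quarter-note beat duration = 60000 / 169 ms
Beats per measure (3/4) = 3
One measure = 3 × 60000 / 169 = 180000 / 169 ms
= 1065.1 ms


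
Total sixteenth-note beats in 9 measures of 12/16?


Solution.
Time signature 12/16: the bottom number 16 means the sixteenth note gets one count
The top number 12 means 12 sixteenth-note beats per measure
Total = 12 × 9 measures
= 108 sixteenth-note beats


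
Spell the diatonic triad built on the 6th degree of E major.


Working:
E major scale: E F# G# A B C# D#
Diatonic triad on degree 6 stacks scale notes 6, 1, 3: C# E G#
C#→E = 3 semitones; C#→G# = 7 semitones → minor triad
= C# E G# (minor)


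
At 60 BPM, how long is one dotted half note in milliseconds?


Solution.
One quarter-note beat = 60000 / BPM = 60000 / 60 ms
Dotted half note = 3 × quarter note
Duration = 3 × 60000 / 60 = 180000 / 60
= 3000.0 ms


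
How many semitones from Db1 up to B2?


Absolute semitone position = octave×12 + chromatic position
Db1: 1×12 + 1 = 13
B2: 2×12 + 11 = 35
Difference = 35 - 13 = 22
= 22 semitones


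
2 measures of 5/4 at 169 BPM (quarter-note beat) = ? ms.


Quarter-note beat duration = 60000 / 169 ms
Beats per measure (5/4) = 5
One measure = 5 × 60000 / 169 = 300000 / 169 ms
2 measures = 2 × 300000 / 169 = 600000 / 169
= 3550.3 ms


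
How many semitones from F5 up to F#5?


Absolute semitone position = octave×12 + chromatic position
F5: 5×12 + 5 = 65
F#5: 5×12 + 6 = 66
Difference = 66 - 65 = 1
= 1 semitone


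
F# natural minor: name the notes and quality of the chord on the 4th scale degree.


Reasoning:
F# natural minor scale: F# G# A B C# D E
Diatonic triad on degree 4 stacks scale notes 4, 6, 1: B D F#
B→D = 3 semitones; B→F# = 7 semitones → minor triad
= B D F# (minor)


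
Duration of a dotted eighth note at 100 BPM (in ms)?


Let's work it out.
One quarter-note beat = 60000 / BPM = 60000 / 100 ms
Dotted eighth note = 3/4 × quarter note
Duration = 3/4 × 60000 / 100 = 45000 / 100
= 450.0 ms


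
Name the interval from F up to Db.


Letter names: F → D spans 6 letter names → a 6th
Semitones: F → Db = 8 half-steps
A 6th of 8 semitones is a minor 6th
= minor 6th


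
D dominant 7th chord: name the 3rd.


Dominant 7th chord = root + major 3rd + perfect 5th + minor 7th
Seventh chords stack in thirds, so the letter names are D-F-A-C
Root: D
Major 3rd above D: F#
Perfect 5th above D: A
Minor 7th above D: C
The 3rd = F#


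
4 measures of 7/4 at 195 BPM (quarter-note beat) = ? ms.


Let's work it out.
Quarter-note beat duration = 60000 / 195 ms
Beats per measure (7/4) = 7
One measure = 7 × 60000 / 195 = 420000 / 195 ms
4 measures = 4 × 420000 / 195 = 1680000 / 195
= 8615.4 ms


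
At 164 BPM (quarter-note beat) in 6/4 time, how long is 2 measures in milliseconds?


Reasoning:
Quarter-note beat duration = 60000 / 164 ms
Beats per measure (6/4) = 6
One measure = 6 × 60000 / 164 = 360000 / 164 ms
2 measures = 2 × 360000 / 164 = 720000 / 164
= 4390.2 ms


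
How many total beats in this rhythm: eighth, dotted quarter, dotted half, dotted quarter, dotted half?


Working:
Beat values:
  eighth = 0.5 beats
  dotted quarter = 1.5 beats
  dotted half = 3 beats
  dotted quarter = 1.5 beats
  dotted half = 3 beats
Sum = 0.5 + 1.5 + 3 + 1.5 + 3
= 9.5 beats


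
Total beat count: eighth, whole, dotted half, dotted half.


Solution.
Beat values:
  eighth = 0.5 beats
  whole = 4 beats
  dotted half = 3 beats
  dotted half = 3 beats
Sum = 0.5 + 4 + 3 + 3
= 10.5 beats


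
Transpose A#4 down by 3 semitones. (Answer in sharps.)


Working:
A#4: chromatic position 10 in octave 4 → absolute = 4×12 + 10 = 58
Transpose down 3: 58 - 3 = 55
55 = 4×12 + 7 → G in octave 4
Result = G4


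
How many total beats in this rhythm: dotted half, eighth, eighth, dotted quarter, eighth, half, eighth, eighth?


Solution.
Beat values:
  dotted half = 3 beats
  eighth = 0.5 beats
  eighth = 0.5 beats
  dotted quarter = 1.5 beats
  eighth = 0.5 beats
  half = 2 beats
  eighth = 0.5 beats
  eighth = 0.5 beats
Sum = 3 + 0.5 + 0.5 + 1.5 + 0.5 + 2 + 0.5 + 0.5
= 9 beats


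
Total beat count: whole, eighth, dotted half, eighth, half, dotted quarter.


Solution.
Beat values:
  whole = 4 beats
  eighth = 0.5 beats
  dotted half = 3 beats
  eighth = 0.5 beats
  half = 2 beats
  dotted quarter = 1.5 beats
Sum = 4 + 0.5 + 3 + 0.5 + 2 + 1.5
= 11.5 beats


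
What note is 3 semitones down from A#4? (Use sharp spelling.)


A#4: chromatic position 10 in octave 4 → absolute = 4×12 + 10 = 58
Transpose down 3: 58 - 3 = 55
55 = 4×12 + 7 → G in octave 4
Result = G4


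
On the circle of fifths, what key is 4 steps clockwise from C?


Working:
Each clockwise step on the circle of fifths moves up a perfect 5th
From C: C → G → D → A → E
= E


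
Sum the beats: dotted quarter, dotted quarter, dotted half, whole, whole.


Reasoning:
Beat values:
  dotted quarter = 1.5 beats
  dotted quarter = 1.5 beats
  dotted half = 3 beats
  whole = 4 beats
  whole = 4 beats
Sum = 1.5 + 1.5 + 3 + 4 + 4
= 14 beats


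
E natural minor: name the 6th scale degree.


Natural minor scale pattern: W-H-W-W-H-W-W (2-1-2-2-1-2-2 semitones)
Starting from E:
  E + 2 semitones → F#
  F# + 1 semitone → G
  G + 2 semitones → A
  A + 2 semitones → B
  B + 1 semitone → C
  C + 2 semitones → D
  D + 2 semitones → E
Scale: E F# G A B C D
Degree 6 = C


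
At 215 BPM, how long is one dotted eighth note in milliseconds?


Solution.
One quarter-note beat = 60000 / BPM = 60000 / 215 ms
Dotted eighth note = 3/4 × quarter note
Duration = 3/4 × 60000 / 215 = 45000 / 215
= 209.3 ms


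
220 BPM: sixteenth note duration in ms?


One quarter-note beat = 60000 / BPM = 60000 / 220 ms
Sixteenth note = 1/4 × quarter note
Duration = 1/4 × 60000 / 220 = 15000 / 220
= 68.2 ms


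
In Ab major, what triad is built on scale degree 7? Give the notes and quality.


Let's work it out.
Ab major scale: Ab Bb C Db Eb F G
Diatonic triad on degree 7 stacks scale notes 7, 2, 4: G Bb Db
G→Bb = 3 semitones; G→Db = 6 semitones → diminished triad
= G Bb Db (diminished)


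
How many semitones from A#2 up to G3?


Absolute semitone position = octave×12 + chromatic position
A#2: 2×12 + 10 = 34
G3: 3×12 + 7 = 43
Difference = 43 - 34 = 9
= 9 semitones


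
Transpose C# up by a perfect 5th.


Let's work it out.
perfect 5th: 5 letter names, 7 semitones
Letter: C + 4 → G
Pitch: C# + 7 semitones, spelled as a G → G#
= G#


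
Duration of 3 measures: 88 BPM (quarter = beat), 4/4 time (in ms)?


Reasoning:
Quarter-note beat duration = 60000 / 88 ms
Beats per measure (4/4) = 4
One measure = 4 × 60000 / 88 = 240000 / 88 ms
3 measures = 3 × 240000 / 88 = 720000 / 88
= 8181.8 ms


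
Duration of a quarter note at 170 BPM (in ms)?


One quarter-note beat = 60000 / BPM = 60000 / 170 ms
Duration = 60000 / 170
= 352.9 ms


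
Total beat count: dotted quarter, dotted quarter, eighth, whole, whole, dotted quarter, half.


Working:
Beat values:
  dotted quarter = 1.5 beats
  dotted quarter = 1.5 beats
  eighth = 0.5 beats
  whole = 4 beats
  whole = 4 beats
  dotted quarter = 1.5 beats
  half = 2 beats
Sum = 1.5 + 1.5 + 0.5 + 4 + 4 + 1.5 + 2
= 15 beats


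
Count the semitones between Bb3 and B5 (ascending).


Absolute semitone position = octave×12 + chromatic position
Bb3: 3×12 + 10 = 46
B5: 5×12 + 11 = 71
Difference = 71 - 46 = 25
= 25 semitones


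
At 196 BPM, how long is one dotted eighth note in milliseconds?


Working:
One quarter-note beat = 60000 / BPM = 60000 / 196 ms
Dotted eighth note = 3/4 × quarter note
Duration = 3/4 × 60000 / 196 = 45000 / 196
= 229.6 ms


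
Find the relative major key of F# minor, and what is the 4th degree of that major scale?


Reasoning:
The relative major shares the key signature and is a minor 3rd above the minor tonic
A minor 3rd above F# is A
→ relative major of F# minor is A major
A major scale: A B C# D E F# G#
= A major; 4th degree = D


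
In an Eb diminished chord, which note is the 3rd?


Let's work it out.
Diminished triad = root + minor 3rd (3 semitones) + diminished 5th (6 semitones)
A triad on Eb stacks thirds, so the chord tones use letter names E-G-B
Root: Eb
Minor 3rd above Eb: Gb
Diminished 5th above Eb: Bbb
The 3rd = Gb


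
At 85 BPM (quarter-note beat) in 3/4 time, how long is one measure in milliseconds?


Working:
Quarter-note beat duration = 60000 / 85 ms
Beats per measure (3/4) = 3
One measure = 3 × 60000 / 85 = 180000 / 85 ms
= 2117.6 ms


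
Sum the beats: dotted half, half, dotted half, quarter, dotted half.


Solution.
Beat values:
  dotted half = 3 beats
  half = 2 beats
  dotted half = 3 beats
  quarter = 1 beat
  dotted half = 3 beats
Sum = 3 + 2 + 3 + 1 + 3
= 12 beats


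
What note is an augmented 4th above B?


Step by step:
A 4th spans 4 letter names, so from B we land on E
An augmented 4th = 6 semitones above B
Spell E at that pitch: E#
= E#


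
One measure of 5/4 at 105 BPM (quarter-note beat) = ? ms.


Working:
Quarter-note beat duration = 60000 / 105 ms
Beats per measure (5/4) = 5
One measure = 5 × 60000 / 105 = 300000 / 105 ms
= 2857.1 ms


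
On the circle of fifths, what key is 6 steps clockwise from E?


Each clockwise step on the circle of fifths moves up a perfect 5th
From E: E → B → F#/Gb → Db → Ab → Eb → Bb
= Bb


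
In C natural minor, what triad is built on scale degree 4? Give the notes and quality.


Let's work it out.
C natural minor scale: C D Eb F G Ab Bb
Diatonic triad on degree 4 stacks scale notes 4, 6, 1: F Ab C
F→Ab = 3 semitones; F→C = 7 semitones → minor triad
= F Ab C (minor)


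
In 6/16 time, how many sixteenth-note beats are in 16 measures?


Let's work it out.
Time signature 6/16: the bottom number 16 means the sixteenth note gets one count
The top number 6 means 6 sixteenth-note beats per measure
Total = 6 × 16 measures
= 96 sixteenth-note beats


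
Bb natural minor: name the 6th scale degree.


Solution.
Natural minor scale pattern: W-H-W-W-H-W-W (2-1-2-2-1-2-2 semitones)
Starting from Bb:
  Bb + 2 semitones → C
  C + 1 semitone → Db
  Db + 2 semitones → Eb
  Eb + 2 semitones → F
  F + 1 semitone → Gb
  Gb + 2 semitones → Ab
  Ab + 2 semitones → Bb
Scale: Bb C Db Eb F Gb Ab
Degree 6 = Gb


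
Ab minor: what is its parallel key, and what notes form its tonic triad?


Let's work it out.
Parallel keys share the same tonic but differ in mode
Ab minor → parallel is Ab major
Tonic triad of Ab major = Ab C Eb
= Ab major; triad = Ab C Eb


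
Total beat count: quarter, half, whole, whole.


Let's work it out.
Beat values:
  quarter = 1 beat
  half = 2 beats
  whole = 4 beats
  whole = 4 beats
Sum = 1 + 2 + 4 + 4
= 11 beats


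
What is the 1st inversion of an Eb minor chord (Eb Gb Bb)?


Root position: Eb Gb Bb
1st inversion: move root up an octave
Bass note: Gb
Notes (bottom to top) = Gb Bb Eb


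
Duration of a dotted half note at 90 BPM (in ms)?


Reasoning:
One quarter-note beat = 60000 / BPM = 60000 / 90 ms
Dotted half note = 3 × quarter note
Duration = 3 × 60000 / 90 = 180000 / 90
= 2000.0 ms


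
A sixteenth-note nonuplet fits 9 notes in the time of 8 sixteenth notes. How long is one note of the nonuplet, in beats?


Step by step:
Nonuplet: 9 notes occupy the space of 8 sixteenth notes
Space = 8 × 1/4 = 2 beats
Each nonuplet note = 2 / 9 = 2/9 beats
= 2/9 beats


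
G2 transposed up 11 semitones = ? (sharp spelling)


Working:
G2: chromatic position 7 in octave 2 → absolute = 2×12 + 7 = 31
Transpose up 11: 31 + 11 = 42
42 = 3×12 + 6 → F# in octave 3
Result = F#3


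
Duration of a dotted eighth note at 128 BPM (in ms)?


Working:
One quarter-note beat = 60000 / BPM = 60000 / 128 ms
Dotted eighth note = 3/4 × quarter note
Duration = 3/4 × 60000 / 128 = 45000 / 128
= 351.6 ms


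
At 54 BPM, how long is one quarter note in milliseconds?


Step by step:
One quarter-note beat = 60000 / BPM = 60000 / 54 ms
Duration = 60000 / 54
= 1111.1 ms


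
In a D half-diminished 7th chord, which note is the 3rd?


Step by step:
Half-diminished 7th chord = root + minor 3rd + diminished 5th + minor 7th
Seventh chords stack in thirds, so the letter names are D-F-A-C
Root: D
Minor 3rd above D: F
Diminished 5th above D: Ab
Minor 7th above D: C
The 3rd = F


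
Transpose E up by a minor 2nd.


minor 2nd: 2 letter names, 1 semitones
Letter: E + 1 → F
Pitch: E + 1 semitones, spelled as an F → F
= F


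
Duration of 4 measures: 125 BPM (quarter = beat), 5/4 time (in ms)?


Working:
Quarter-note beat duration = 60000 / 125 ms
Beats per measure (5/4) = 5
One measure = 5 × 60000 / 125 = 300000 / 125 ms
4 measures = 4 × 300000 / 125 = 1200000 / 125
= 9600.0 ms


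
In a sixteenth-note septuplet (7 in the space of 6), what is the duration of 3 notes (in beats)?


Let's work it out.
Septuplet: 7 notes occupy the space of 6 sixteenth notes
Space = 6 × 1/4 = 3/2 beats
Each septuplet note = 3/2 / 7 = 3/14 beats
3 notes = 3 × 3/14 = 9/14
= 9/14 beats


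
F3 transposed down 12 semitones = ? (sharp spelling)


F3: chromatic position 5 in octave 3 → absolute = 3×12 + 5 = 41
Transpose down 12: 41 - 12 = 29
29 = 2×12 + 5 → F in octave 2
Result = F2


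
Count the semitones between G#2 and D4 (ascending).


Absolute semitone position = octave×12 + chromatic position
G#2: 2×12 + 8 = 32
D4: 4×12 + 2 = 50
Difference = 50 - 32 = 18
= 18 semitones


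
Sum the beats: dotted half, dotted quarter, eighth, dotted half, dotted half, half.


Working:
Beat values:
  dotted half = 3 beats
  dotted quarter = 1.5 beats
  eighth = 0.5 beats
  dotted half = 3 beats
  dotted half = 3 beats
  half = 2 beats
Sum = 3 + 1.5 + 0.5 + 3 + 3 + 2
= 13 beats


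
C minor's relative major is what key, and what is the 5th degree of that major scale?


Let's work it out.
The relative major shares the key signature and is a minor 3rd above the minor tonic
A minor 3rd above C is Eb
→ relative major of C minor is Eb major
Eb major scale: Eb F G Ab Bb C D
= Eb major; 5th degree = Bb


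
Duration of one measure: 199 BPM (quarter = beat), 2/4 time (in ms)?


Working:
Quarter-note beat duration = 60000 / 199 ms
Beats per measure (2/4) = 2
One measure = 2 × 60000 / 199 = 120000 / 199 ms
= 603.0 ms


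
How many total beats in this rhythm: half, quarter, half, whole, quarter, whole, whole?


Beat values:
  half = 2 beats
  quarter = 1 beat
  half = 2 beats
  whole = 4 beats
  quarter = 1 beat
  whole = 4 beats
  whole = 4 beats
Sum = 2 + 1 + 2 + 4 + 1 + 4 + 4
= 18 beats


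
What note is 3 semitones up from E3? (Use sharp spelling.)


E3: chromatic position 4 in octave 3 → absolute = 3×12 + 4 = 40
Transpose up 3: 40 + 3 = 43
43 = 3×12 + 7 → G in octave 3
Result = G3


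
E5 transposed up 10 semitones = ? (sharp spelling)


Let's work it out.
E5: chromatic position 4 in octave 5 → absolute = 5×12 + 4 = 64
Transpose up 10: 64 + 10 = 74
74 = 6×12 + 2 → D in octave 6
Result = D6


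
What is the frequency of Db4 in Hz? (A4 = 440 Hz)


f = 440 × 2^(n/12) where n = semitones from A4
Db4: -8 semitones from A4
f = 440 × 2^(-8/12)
f = 277.18 Hz


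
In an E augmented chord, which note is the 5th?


Solution.
Augmented triad = root + major 3rd (4 semitones) + augmented 5th (8 semitones)
A triad on E stacks thirds, so the chord tones use letter names E-G-B
Root: E
Major 3rd above E: G#
Augmented 5th above E: B#
The 5th = B#


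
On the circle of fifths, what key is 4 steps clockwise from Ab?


Reasoning:
Each clockwise step on the circle of fifths moves up a perfect 5th
From Ab: Ab → Eb → Bb → F → C
= C


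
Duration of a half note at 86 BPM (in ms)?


Step by step:
One quarter-note beat = 60000 / BPM = 60000 / 86 ms
Half note = 2 × quarter note
Duration = 2 × 60000 / 86 = 120000 / 86
= 1395.3 ms


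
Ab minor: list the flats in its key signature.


Solution.
Flat minor keys: A(0), D(1), G(2), C(3), F(4), Bb(5), Eb(6), Ab(7)
Ab minor has 7 flats
Order of flats: Bb Eb Ab Db Gb Cb Fb → first 7: Bb, Eb, Ab, Db, Gb, Cb, Fb
= Bb, Eb, Ab, Db, Gb, Cb, Fb


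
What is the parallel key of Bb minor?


Solution.
Parallel keys share the same tonic but differ in mode
Bb minor → parallel is Bb major
= Bb major


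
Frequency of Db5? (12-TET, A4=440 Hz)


f = 440 × 2^(n/12) where n = semitones from A4
Db5: 4 semitones from A4
f = 440 × 2^(4/12)
f = 554.37 Hz


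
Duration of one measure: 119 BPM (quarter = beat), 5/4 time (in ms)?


Solution.
Quarter-note beat duration = 60000 / 119 ms
Beats per measure (5/4) = 5
One measure = 5 × 60000 / 119 = 300000 / 119 ms
= 2521.0 ms


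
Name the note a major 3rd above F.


Working:
A 3rd spans 3 letter names, so from F we land on A
A major 3rd = 4 semitones above F
Spell A at that pitch: A
= A


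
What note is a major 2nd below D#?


Solution.
A 2nd spans 2 letter names, so from D we land on C
A major 2nd = 2 semitones below D#
Spell C at that pitch: C#
= C#


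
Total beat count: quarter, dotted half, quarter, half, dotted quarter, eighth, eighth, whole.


Beat values:
  quarter = 1 beat
  dotted half = 3 beats
  quarter = 1 beat
  half = 2 beats
  dotted quarter = 1.5 beats
  eighth = 0.5 beats
  eighth = 0.5 beats
  whole = 4 beats
Sum = 1 + 3 + 1 + 2 + 1.5 + 0.5 + 0.5 + 4
= 13.5 beats


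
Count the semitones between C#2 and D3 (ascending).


Absolute semitone position = octave×12 + chromatic position
C#2: 2×12 + 1 = 25
D3: 3×12 + 2 = 38
Difference = 38 - 25 = 13
= 13 semitones


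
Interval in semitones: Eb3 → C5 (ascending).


Reasoning:
Absolute semitone position = octave×12 + chromatic position
Eb3: 3×12 + 3 = 39
C5: 5×12 + 0 = 60
Difference = 60 - 39 = 21
= 21 semitones


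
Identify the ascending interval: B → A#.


Working:
Letter names: B → A spans 7 letter names → a 7th
Semitones: B → A# = 11 half-steps
A 7th of 11 semitones is a major 7th
= major 7th


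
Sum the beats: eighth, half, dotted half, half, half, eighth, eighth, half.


Solution.
Beat values:
  eighth = 0.5 beats
  half = 2 beats
  dotted half = 3 beats
  half = 2 beats
  half = 2 beats
  eighth = 0.5 beats
  eighth = 0.5 beats
  half = 2 beats
Sum = 0.5 + 2 + 3 + 2 + 2 + 0.5 + 0.5 + 2
= 12.5 beats


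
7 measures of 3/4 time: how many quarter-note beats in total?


Let's work it out.
Time signature 3/4: the bottom number 4 means the quarter note gets one count
The top number 3 means 3 quarter-note beats per measure
Total = 3 × 7 measures
= 21 quarter-note beats


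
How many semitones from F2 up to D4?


Working:
Absolute semitone position = octave×12 + chromatic position
F2: 2×12 + 5 = 29
D4: 4×12 + 2 = 50
Difference = 50 - 29 = 21
= 21 semitones


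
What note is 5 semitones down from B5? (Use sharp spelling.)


Let's work it out.
B5: chromatic position 11 in octave 5 → absolute = 5×12 + 11 = 71
Transpose down 5: 71 - 5 = 66
66 = 5×12 + 6 → F# in octave 5
Result = F#5


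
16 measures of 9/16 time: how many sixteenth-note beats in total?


Time signature 9/16: the bottom number 16 means the sixteenth note gets one count
The top number 9 means 9 sixteenth-note beats per measure
Total = 9 × 16 measures
= 144 sixteenth-note beats


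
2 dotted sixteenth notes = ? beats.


Base sixteenth note = 1/4 beats
Dot 1 adds half the previous value: +1/8
One dotted sixteenth = 1/4 + 1/8 = 3/8
2 of them = 2 × 3/8 = 3/4
= 3/4 beats


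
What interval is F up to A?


Step by step:
Letter names: F → A spans 3 letter names → a 3rd
Semitones: F → A = 4 half-steps
A 3rd of 4 semitones is a major 3rd
= major 3rd


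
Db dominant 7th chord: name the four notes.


Working:
Dominant 7th chord = root + major 3rd + perfect 5th + minor 7th
Seventh chords stack in thirds, so the letter names are D-F-A-C
Root: Db
Major 3rd above Db: F
Perfect 5th above Db: Ab
Minor 7th above Db: Cb
Chord = Db F Ab Cb


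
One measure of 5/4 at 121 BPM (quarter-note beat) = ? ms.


Reasoning:
Quarter-note beat duration = 60000 / 121 ms
Beats per measure (5/4) = 5
One measure = 5 × 60000 / 121 = 300000 / 121 ms
= 2479.3 ms


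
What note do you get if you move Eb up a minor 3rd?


Reasoning:
minor 3rd: 3 letter names, 3 semitones
Letter: E + 2 → G
Pitch: Eb + 3 semitones, spelled as a G → Gb
= Gb


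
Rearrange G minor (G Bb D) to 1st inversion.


Root position: G Bb D
1st inversion: move root up an octave
Bass note: Bb
Notes (bottom to top) = Bb D G


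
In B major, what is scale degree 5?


Solution.
Major scale pattern: W-W-H-W-W-W-H (2-2-1-2-2-2-1 semitones)
Starting from B:
  B + 2 semitones → C#
  C# + 2 semitones → D#
  D# + 1 semitone → E
  E + 2 semitones → F#
  F# + 2 semitones → G#
  G# + 2 semitones → A#
  A# + 1 semitone → B
Scale: B C# D# E F# G# A#
Degree 5 = F#


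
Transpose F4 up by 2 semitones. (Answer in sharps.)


F4: chromatic position 5 in octave 4 → absolute = 4×12 + 5 = 53
Transpose up 2: 53 + 2 = 55
55 = 4×12 + 7 → G in octave 4
Result = G4


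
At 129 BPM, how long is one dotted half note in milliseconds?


Reasoning:
One quarter-note beat = 60000 / BPM = 60000 / 129 ms
Dotted half note = 3 × quarter note
Duration = 3 × 60000 / 129 = 180000 / 129
= 1395.3 ms


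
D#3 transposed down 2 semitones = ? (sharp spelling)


D#3: chromatic position 3 in octave 3 → absolute = 3×12 + 3 = 39
Transpose down 2: 39 - 2 = 37
37 = 3×12 + 1 → C# in octave 3
Result = C#3


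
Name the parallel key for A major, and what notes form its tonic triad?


Working:
Parallel keys share the same tonic but differ in mode
A major → parallel is A minor
Tonic triad of A minor = A C E
= A minor; triad = A C E


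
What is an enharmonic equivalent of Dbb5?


Step by step:
Enharmonic notes sound the same pitch but are spelled with different letter names
Dbb and C name the same pitch class
= C5


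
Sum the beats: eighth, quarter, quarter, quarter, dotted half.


Reasoning:
Beat values:
  eighth = 0.5 beats
  quarter = 1 beat
  quarter = 1 beat
  quarter = 1 beat
  dotted half = 3 beats
Sum = 0.5 + 1 + 1 + 1 + 3
= 6.5 beats
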